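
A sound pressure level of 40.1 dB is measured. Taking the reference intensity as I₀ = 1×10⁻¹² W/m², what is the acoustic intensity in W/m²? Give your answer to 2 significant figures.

1.0e-08 W/m²

I/I₀ = 10^(40.1/10) = 1.023e+04, so I = 1.023e+04 × 10⁻¹² W/m².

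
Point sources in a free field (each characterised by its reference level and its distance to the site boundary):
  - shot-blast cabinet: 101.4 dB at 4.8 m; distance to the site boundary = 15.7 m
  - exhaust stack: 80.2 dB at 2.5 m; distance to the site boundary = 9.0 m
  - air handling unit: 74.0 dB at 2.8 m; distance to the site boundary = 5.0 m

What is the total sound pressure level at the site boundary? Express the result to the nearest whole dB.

Apply inverse-square spreading to bring every level to the receiver, then sum 10^(L/10).
shot-blast cabinet: 101.4 − 20·log₁₀(15.7/4.8) = 101.4 − 10.29 = 91.11 dB.
exhaust stack: 80.2 − 20·log₁₀(9.0/2.5) = 80.2 − 11.13 = 69.07 dB.
air handling unit: 74.0 − 20·log₁₀(5.0/2.8) = 74.0 − 5.04 = 68.96 dB.
Σ 10^(L/10) = 1.306e+09 → L_total = 10·log₁₀(1.306e+09) = 91.16 dB.

91 dB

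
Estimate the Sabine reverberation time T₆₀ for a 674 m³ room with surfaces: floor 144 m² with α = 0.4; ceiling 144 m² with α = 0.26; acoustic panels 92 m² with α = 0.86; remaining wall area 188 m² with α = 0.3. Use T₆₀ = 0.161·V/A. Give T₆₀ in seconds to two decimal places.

0.47 s

A = Σ Sᵢαᵢ = 144·0.4 + 144·0.26 + 92·0.86 + 188·0.3 = 230.56 m².
T₆₀ = 0.161·V/A = 0.161·674/230.56 = 0.471 s.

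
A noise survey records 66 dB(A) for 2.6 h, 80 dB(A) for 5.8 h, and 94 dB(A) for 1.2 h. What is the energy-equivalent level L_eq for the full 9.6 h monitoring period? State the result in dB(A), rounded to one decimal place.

L_eq = 10·log₁₀[(1/T)·Σ tᵢ·10^(Lᵢ/10)] with T = 9.6 h.
Σ tᵢ·10^(Lᵢ/10) = 2.6·10^(66/10) + 5.8·10^(80/10) + 1.2·10^(94/10) = 3.605e+09.
L_eq = 10·log₁₀(3.605e+09/9.6) = 85.75 dB(A).

85.7 dB(A)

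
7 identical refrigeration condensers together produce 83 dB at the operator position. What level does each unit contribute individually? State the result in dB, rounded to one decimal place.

74.5 dB

Dividing the total intensity by 7 lowers the level by 10·log₁₀ 7 = 8.451 dB: L₁ = 83 − 8.451.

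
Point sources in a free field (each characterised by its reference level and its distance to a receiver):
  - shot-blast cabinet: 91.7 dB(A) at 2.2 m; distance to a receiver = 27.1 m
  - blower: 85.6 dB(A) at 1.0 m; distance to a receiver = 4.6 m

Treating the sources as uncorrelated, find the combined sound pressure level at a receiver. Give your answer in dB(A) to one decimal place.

74.3 dB(A)

Apply inverse-square spreading to bring every level to the receiver, then sum 10^(L/10).
shot-blast cabinet: 91.7 − 20·log₁₀(27.1/2.2) = 91.7 − 21.81 = 69.89 dB(A).
blower: 85.6 − 20·log₁₀(4.6/1.0) = 85.6 − 13.26 = 72.34 dB(A).
Σ 10^(L/10) = 2.691e+07 → L_total = 10·log₁₀(2.691e+07) = 74.30 dB(A).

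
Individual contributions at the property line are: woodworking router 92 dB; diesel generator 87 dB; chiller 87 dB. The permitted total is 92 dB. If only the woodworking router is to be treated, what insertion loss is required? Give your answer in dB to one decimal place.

The untreated sources together contribute 10^(87/10) + 10^(87/10) = 1.002e+09, i.e. 90.01 dB.
The limit corresponds to 10^(92/10) = 1.585e+09; subtracting the fixed part leaves 5.825e+08 for the woodworking router, i.e. 87.65 dB.
Required insertion loss = 92 − 87.65 = 4.35 dB.

4.3 dB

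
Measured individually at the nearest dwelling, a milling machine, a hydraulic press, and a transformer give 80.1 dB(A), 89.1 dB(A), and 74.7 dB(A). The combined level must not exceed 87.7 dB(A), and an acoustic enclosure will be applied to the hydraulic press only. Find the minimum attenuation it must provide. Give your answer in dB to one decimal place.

The untreated sources together contribute 10^(80.1/10) + 10^(74.7/10) = 1.318e+08, i.e. 81.20 dB(A).
The limit corresponds to 10^(87.7/10) = 5.888e+08; subtracting the fixed part leaves 4.570e+08 for the hydraulic press, i.e. 86.60 dB(A).
So the hydraulic press must be reduced from 89.1 to 86.60 dB(A): IL = 2.50 dB.

2.5 dB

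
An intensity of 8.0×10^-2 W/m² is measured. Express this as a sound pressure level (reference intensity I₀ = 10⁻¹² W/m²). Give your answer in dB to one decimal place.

I/I₀ = 8.0×10^-2/10⁻¹² = 8.0×10^10, and L = 10·log₁₀(I/I₀).
L = 10·(0.9031 + 10) = 109.03 dB.

109.0 dB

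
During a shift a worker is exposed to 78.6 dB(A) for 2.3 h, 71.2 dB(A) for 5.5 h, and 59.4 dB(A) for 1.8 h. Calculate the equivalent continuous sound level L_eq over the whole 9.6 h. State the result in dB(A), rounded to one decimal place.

74.0 dB(A)

The energy average is taken in the linear domain: L_eq = 10·log₁₀[(Σ tᵢ·10^(Lᵢ/10))/T], T = 9.6 h.
Σ tᵢ·10^(Lᵢ/10) = 2.3·10^(78.6/10) + 5.5·10^(71.2/10) + 1.8·10^(59.4/10) = 2.407e+08.
L_eq = 10·log₁₀(2.407e+08/9.6) = 73.99 dB(A).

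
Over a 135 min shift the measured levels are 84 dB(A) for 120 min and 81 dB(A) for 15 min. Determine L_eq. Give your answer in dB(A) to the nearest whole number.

84 dB(A)

L_eq = 10·log₁₀[(1/T)·Σ tᵢ·10^(Lᵢ/10)] with T = 135 min.
Σ tᵢ·10^(Lᵢ/10) = 120·10^(84/10) + 15·10^(81/10) = 3.203e+10.
L_eq = 10·log₁₀(3.203e+10/135) = 83.75 dB(A).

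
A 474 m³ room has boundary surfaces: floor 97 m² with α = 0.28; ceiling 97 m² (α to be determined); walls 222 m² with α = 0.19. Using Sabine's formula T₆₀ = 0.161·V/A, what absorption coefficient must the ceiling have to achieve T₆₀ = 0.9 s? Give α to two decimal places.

From T₆₀ = 0.161·V/A, the target T₆₀ = 0.9 s needs A = 0.161·474/0.9 = 84.79 m².
Absorption from the other surfaces = 97·0.28 + 222·0.19 = 69.34 m², so the ceiling must supply 15.45 m² over 97 m².
α = 15.45/97 = 0.159.

0.16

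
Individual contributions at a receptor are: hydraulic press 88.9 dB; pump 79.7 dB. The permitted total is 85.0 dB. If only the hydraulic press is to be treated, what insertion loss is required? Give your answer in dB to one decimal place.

The untreated sources together contribute 10^(79.7/10) = 9.333e+07, i.e. 79.70 dB.
To meet 85.0 dB overall, the treated hydraulic press may contribute at most 10^(85.0/10) − 9.333e+07 = 2.229e+08, i.e. 83.48 dB.
So the hydraulic press must be reduced from 88.9 to 83.48 dB: IL = 5.42 dB.

5.4 dB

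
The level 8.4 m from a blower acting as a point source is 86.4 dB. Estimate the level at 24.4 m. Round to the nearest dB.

Spherical spreading from a point source gives a 20·log₁₀(r₂/r₁) drop.
L₂ = 86.4 − 20·log₁₀(24.4/8.4) = 86.4 − 9.262 = 77.14 dB.

77 dB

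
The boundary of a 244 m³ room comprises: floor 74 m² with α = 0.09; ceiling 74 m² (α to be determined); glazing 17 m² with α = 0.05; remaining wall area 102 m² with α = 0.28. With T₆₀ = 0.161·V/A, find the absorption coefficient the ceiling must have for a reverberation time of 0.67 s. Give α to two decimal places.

0.30

A = 0.161·V/T₆₀ = 0.161·244/0.67 = 58.63 m² sabins.
Absorption from the other surfaces = 74·0.09 + 17·0.05 + 102·0.28 = 36.07 m², so the ceiling must supply 22.56 m² over 74 m².
α = 22.56/74 = 0.305.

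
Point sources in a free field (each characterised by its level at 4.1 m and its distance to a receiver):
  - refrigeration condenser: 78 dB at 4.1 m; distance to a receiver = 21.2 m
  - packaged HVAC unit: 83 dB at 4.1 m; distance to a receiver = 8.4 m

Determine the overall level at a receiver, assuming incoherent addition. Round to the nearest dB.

First find each source's level at the receiver (point-source: −20·log₁₀(r/r_ref)), then combine on an intensity basis.
refrigeration condenser: 78 − 20·log₁₀(21.2/4.1) = 78 − 14.27 = 63.73 dB.
packaged HVAC unit: 83 − 20·log₁₀(8.4/4.1) = 83 − 6.23 = 76.77 dB.
Σ 10^(L/10) = 4.989e+07 → L_total = 10·log₁₀(4.989e+07) = 76.98 dB.

77 dB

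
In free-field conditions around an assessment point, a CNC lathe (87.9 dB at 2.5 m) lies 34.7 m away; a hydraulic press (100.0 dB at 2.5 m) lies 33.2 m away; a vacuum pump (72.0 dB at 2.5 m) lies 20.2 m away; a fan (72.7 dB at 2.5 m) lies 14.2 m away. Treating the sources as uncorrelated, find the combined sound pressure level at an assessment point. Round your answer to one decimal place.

Propagate each source to the receiver with L = L_ref − 20·log₁₀(r/r_ref), then add intensities.
CNC lathe: 87.9 − 20·log₁₀(34.7/2.5) = 87.9 − 22.85 = 65.05 dB.
hydraulic press: 100.0 − 20·log₁₀(33.2/2.5) = 100.0 − 22.46 = 77.54 dB.
vacuum pump: 72.0 − 20·log₁₀(20.2/2.5) = 72.0 − 18.15 = 53.85 dB.
fan: 72.7 − 20·log₁₀(14.2/2.5) = 72.7 − 15.09 = 57.61 dB.
Σ 10^(L/10) = 6.072e+07 → L_total = 10·log₁₀(6.072e+07) = 77.83 dB.

77.8 dB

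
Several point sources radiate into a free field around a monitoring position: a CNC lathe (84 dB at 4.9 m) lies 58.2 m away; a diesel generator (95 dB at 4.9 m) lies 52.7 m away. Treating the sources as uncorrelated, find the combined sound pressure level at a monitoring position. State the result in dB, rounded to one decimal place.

74.6 dB

First find each source's level at the receiver (point-source: −20·log₁₀(r/r_ref)), then combine on an intensity basis.
CNC lathe: 84 − 20·log₁₀(58.2/4.9) = 84 − 21.49 = 62.51 dB.
diesel generator: 95 − 20·log₁₀(52.7/4.9) = 95 − 20.63 = 74.37 dB.
Σ 10^(L/10) = 2.912e+07 → L_total = 10·log₁₀(2.912e+07) = 74.64 dB.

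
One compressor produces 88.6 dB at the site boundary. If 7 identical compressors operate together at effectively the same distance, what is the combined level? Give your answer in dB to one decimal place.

97.1 dB

L_total = L₁ + 10·log₁₀ N for N identical incoherent sources.
L_total = 88.6 + 10·log₁₀(7) = 88.6 + 8.451 = 97.05 dB.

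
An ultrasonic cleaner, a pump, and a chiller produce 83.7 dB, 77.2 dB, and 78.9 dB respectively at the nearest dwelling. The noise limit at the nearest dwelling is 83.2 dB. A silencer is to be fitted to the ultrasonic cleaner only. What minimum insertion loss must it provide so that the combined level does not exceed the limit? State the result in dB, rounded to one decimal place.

4.7 dB

Everything except the ultrasonic cleaner sums to 10^(77.2/10) + 10^(78.9/10) = 1.301e+08 in linear terms, 81.14 dB.
To meet 83.2 dB overall, the treated ultrasonic cleaner may contribute at most 10^(83.2/10) − 1.301e+08 = 7.882e+07, i.e. 78.97 dB.
So the ultrasonic cleaner must be reduced from 83.7 to 78.97 dB: IL = 4.73 dB.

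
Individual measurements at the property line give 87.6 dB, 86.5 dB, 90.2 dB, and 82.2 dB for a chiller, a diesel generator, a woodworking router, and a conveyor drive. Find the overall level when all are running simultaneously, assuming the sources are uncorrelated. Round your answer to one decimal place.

Incoherent sources combine by intensity addition: L_total = 10·log₁₀(Σ 10^(L_i/10)).
Σ 10^(L/10) = 10^(87.6/10) + 10^(86.5/10) + 10^(90.2/10) + 10^(82.2/10) = 2.235e+09.
L_total = 10·log₁₀(2.235e+09) = 93.49 dB.

93.5 dB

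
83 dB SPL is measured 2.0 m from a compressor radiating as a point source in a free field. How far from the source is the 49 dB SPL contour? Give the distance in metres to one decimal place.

Point-source spreading drops the level by 20·log₁₀(r₂/r₁); inverting, r₂/r₁ = 10^(ΔL/20).
r₂ = 2.0·10^((83−49)/20) = 2.0·10^(34.0/20) = 100.24 m.

100.2 m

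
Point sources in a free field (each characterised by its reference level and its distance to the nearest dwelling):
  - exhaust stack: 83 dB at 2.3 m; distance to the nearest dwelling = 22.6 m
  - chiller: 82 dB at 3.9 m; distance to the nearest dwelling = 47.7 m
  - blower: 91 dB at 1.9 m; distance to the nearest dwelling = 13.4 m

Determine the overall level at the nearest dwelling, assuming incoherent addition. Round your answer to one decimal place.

Propagate each source to the receiver with L = L_ref − 20·log₁₀(r/r_ref), then add intensities.
exhaust stack: 83 − 20·log₁₀(22.6/2.3) = 83 − 19.85 = 63.15 dB.
chiller: 82 − 20·log₁₀(47.7/3.9) = 82 − 21.75 = 60.25 dB.
blower: 91 − 20·log₁₀(13.4/1.9) = 91 − 16.97 = 74.03 dB.
Σ 10^(L/10) = 2.844e+07 → L_total = 10·log₁₀(2.844e+07) = 74.54 dB.

74.5 dB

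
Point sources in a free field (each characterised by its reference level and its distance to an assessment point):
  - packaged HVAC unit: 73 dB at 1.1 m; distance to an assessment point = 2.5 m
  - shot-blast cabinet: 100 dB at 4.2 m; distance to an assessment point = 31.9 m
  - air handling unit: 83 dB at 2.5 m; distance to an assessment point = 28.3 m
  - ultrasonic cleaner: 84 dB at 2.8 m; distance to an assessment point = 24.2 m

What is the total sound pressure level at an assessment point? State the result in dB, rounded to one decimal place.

Apply inverse-square spreading to bring every level to the receiver, then sum 10^(L/10).
packaged HVAC unit: 73 − 20·log₁₀(2.5/1.1) = 73 − 7.13 = 65.87 dB.
shot-blast cabinet: 100 − 20·log₁₀(31.9/4.2) = 100 − 17.61 = 82.39 dB.
air handling unit: 83 − 20·log₁₀(28.3/2.5) = 83 − 21.08 = 61.92 dB.
ultrasonic cleaner: 84 − 20·log₁₀(24.2/2.8) = 84 − 18.73 = 65.27 dB.
Σ 10^(L/10) = 1.821e+08 → L_total = 10·log₁₀(1.821e+08) = 82.60 dB.

82.6 dB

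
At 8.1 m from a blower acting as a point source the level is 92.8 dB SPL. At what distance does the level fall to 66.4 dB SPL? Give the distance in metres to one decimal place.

169.2 m

Point-source spreading drops the level by 20·log₁₀(r₂/r₁); inverting, r₂/r₁ = 10^(ΔL/20).
r₂ = 8.1·10^((92.8−66.4)/20) = 8.1·10^(26.4/20) = 169.23 m.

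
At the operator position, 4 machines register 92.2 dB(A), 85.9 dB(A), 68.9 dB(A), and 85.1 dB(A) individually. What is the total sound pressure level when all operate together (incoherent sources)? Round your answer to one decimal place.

Incoherent sources combine by intensity addition: L_total = 10·log₁₀(Σ 10^(L_i/10)).
Σ 10^(L/10) = 10^(92.2/10) + 10^(85.9/10) + 10^(68.9/10) + 10^(85.1/10) = 2.380e+09.
L_total = 10·log₁₀(2.380e+09) = 93.77 dB(A).

93.8 dB(A)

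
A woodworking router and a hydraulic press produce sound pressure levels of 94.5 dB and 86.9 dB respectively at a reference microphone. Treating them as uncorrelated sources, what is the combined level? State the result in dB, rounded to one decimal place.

95.2 dB

Incoherent sources combine by intensity addition: L_total = 10·log₁₀(Σ 10^(L_i/10)).
Σ 10^(L/10) = 10^(94.5/10) + 10^(86.9/10) = 3.308e+09.
L_total = 10·log₁₀(3.308e+09) = 95.20 dB.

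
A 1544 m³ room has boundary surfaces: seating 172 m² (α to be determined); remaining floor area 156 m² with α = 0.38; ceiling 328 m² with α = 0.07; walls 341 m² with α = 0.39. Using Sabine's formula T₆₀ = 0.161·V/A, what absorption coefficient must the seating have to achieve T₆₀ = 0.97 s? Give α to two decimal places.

0.24

A = 0.161·V/T₆₀ = 0.161·1544/0.97 = 256.27 m² sabins.
Absorption from the other surfaces = 156·0.38 + 328·0.07 + 341·0.39 = 215.23 m², so the seating must supply 41.04 m² over 172 m².
α = 41.04/172 = 0.239.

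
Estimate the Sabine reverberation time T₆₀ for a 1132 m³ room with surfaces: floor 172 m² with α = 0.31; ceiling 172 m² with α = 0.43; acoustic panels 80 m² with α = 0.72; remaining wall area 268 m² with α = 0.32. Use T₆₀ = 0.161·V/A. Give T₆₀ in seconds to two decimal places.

Summing Sᵢαᵢ: 172·0.31 + 172·0.43 + 80·0.72 + 268·0.32 = 270.64 m².
T₆₀ = 0.161 × 1132 / 270.64 = 0.673 s.

0.67 s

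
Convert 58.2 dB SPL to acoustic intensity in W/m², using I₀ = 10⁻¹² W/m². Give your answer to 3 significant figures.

I/I₀ = 10^(58.2/10) = 6.607e+05, so I = 6.607e+05 × 10⁻¹² W/m².

6.61e-07 W/m²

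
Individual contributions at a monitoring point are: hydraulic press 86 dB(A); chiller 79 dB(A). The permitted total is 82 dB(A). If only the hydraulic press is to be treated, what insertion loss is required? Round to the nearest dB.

The untreated sources together contribute 10^(79/10) = 7.943e+07, i.e. 79.00 dB(A).
To meet 82 dB(A) overall, the treated hydraulic press may contribute at most 10^(82/10) − 7.943e+07 = 7.906e+07, i.e. 78.98 dB(A).
So the hydraulic press must be reduced from 86 to 78.98 dB(A): IL = 7.02 dB.

7 dB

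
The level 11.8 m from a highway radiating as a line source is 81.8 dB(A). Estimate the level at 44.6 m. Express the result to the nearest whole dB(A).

For a line source, L₂ = L₁ − 10·log₁₀(r₂/r₁).
L₂ = 81.8 − 10·log₁₀(44.6/11.8) = 81.8 − 5.775 = 76.03 dB(A).

76 dB(A)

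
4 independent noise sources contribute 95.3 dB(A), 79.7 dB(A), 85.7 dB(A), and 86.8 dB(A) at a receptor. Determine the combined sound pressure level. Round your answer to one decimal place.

96.4 dB(A)

Incoherent sources combine by intensity addition: L_total = 10·log₁₀(Σ 10^(L_i/10)).
Σ 10^(L/10) = 10^(95.3/10) + 10^(79.7/10) + 10^(85.7/10) + 10^(86.8/10) = 4.332e+09.
L_total = 10·log₁₀(4.332e+09) = 96.37 dB(A).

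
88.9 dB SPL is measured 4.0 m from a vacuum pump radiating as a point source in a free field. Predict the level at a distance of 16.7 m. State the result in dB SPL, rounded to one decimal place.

76.5 dB SPL

For a point source, L₂ = L₁ − 20·log₁₀(r₂/r₁).
L₂ = 88.9 − 20·log₁₀(16.7/4.0) = 88.9 − 12.413 = 76.49 dB SPL.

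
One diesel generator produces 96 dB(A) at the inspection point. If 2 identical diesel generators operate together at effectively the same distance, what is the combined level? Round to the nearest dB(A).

L_total = L₁ + 10·log₁₀ N for N identical incoherent sources.
L_total = 96 + 10·log₁₀(2) = 96 + 3.010 = 99.01 dB(A).

99 dB(A)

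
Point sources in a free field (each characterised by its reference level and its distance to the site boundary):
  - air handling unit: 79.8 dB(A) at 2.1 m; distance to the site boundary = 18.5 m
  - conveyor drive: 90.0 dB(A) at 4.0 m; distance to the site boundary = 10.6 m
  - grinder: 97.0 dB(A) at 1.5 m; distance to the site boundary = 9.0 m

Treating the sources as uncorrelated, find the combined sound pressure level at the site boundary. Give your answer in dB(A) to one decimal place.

Apply inverse-square spreading to bring every level to the receiver, then sum 10^(L/10).
air handling unit: 79.8 − 20·log₁₀(18.5/2.1) = 79.8 − 18.90 = 60.90 dB(A).
conveyor drive: 90.0 − 20·log₁₀(10.6/4.0) = 90.0 − 8.46 = 81.54 dB(A).
grinder: 97.0 − 20·log₁₀(9.0/1.5) = 97.0 − 15.56 = 81.44 dB(A).
Σ 10^(L/10) = 2.828e+08 → L_total = 10·log₁₀(2.828e+08) = 84.52 dB(A).

84.5 dB(A)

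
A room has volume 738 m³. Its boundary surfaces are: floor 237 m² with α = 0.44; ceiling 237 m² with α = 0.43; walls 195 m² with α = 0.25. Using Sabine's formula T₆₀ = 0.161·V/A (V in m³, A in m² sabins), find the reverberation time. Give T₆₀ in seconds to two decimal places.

Total absorption A = 237·0.44 + 237·0.43 + 195·0.25 = 254.94 m² sabins.
T₆₀ = 0.161 × 738 / 254.94 = 0.466 s.

0.47 s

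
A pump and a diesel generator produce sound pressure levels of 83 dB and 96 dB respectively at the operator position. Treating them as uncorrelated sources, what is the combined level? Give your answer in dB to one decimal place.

96.2 dB

Incoherent sources combine by intensity addition: L_total = 10·log₁₀(Σ 10^(L_i/10)).
Σ 10^(L/10) = 10^(83/10) + 10^(96/10) = 4.181e+09.
L_total = 10·log₁₀(4.181e+09) = 96.21 dB.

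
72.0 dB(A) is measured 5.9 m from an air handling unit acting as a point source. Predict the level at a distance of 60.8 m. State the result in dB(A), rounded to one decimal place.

51.7 dB(A)

For a point source, L₂ = L₁ − 20·log₁₀(r₂/r₁).
L₂ = 72.0 − 20·log₁₀(60.8/5.9) = 72.0 − 20.261 = 51.74 dB(A).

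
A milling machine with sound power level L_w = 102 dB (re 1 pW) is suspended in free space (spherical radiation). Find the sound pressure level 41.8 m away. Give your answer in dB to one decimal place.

58.6 dB

The power spreads over a sphere of area 4π·r², so L_p = L_w − 10·log₁₀(4π·r²).
4π·r² = 2.196e+04 m², 10·log₁₀ of that is 43.416 dB.
L_p = 102 − 43.416 = 58.58 dB.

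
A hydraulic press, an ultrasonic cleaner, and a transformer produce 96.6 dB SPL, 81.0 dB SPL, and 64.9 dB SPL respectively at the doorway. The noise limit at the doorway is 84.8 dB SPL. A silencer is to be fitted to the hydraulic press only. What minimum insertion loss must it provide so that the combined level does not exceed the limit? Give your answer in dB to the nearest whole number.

14 dB

Fixed contribution from the other sources: Σ 10^(L/10) = 10^(81.0/10) + 10^(64.9/10) = 1.290e+08 (81.11 dB SPL).
To meet 84.8 dB SPL overall, the treated hydraulic press may contribute at most 10^(84.8/10) − 1.290e+08 = 1.730e+08, i.e. 82.38 dB SPL.
So the hydraulic press must be reduced from 96.6 to 82.38 dB SPL: IL = 14.22 dB.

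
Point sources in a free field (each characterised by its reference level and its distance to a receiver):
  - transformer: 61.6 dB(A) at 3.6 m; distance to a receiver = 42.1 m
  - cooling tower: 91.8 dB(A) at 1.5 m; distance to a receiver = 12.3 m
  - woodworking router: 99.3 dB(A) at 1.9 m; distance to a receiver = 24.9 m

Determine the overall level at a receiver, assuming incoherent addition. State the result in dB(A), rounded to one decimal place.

78.6 dB(A)

Propagate each source to the receiver with L = L_ref − 20·log₁₀(r/r_ref), then add intensities.
transformer: 61.6 − 20·log₁₀(42.1/3.6) = 61.6 − 21.36 = 40.24 dB(A).
cooling tower: 91.8 − 20·log₁₀(12.3/1.5) = 91.8 − 18.28 = 73.52 dB(A).
woodworking router: 99.3 − 20·log₁₀(24.9/1.9) = 99.3 − 22.35 = 76.95 dB(A).
Σ 10^(L/10) = 7.208e+07 → L_total = 10·log₁₀(7.208e+07) = 78.58 dB(A).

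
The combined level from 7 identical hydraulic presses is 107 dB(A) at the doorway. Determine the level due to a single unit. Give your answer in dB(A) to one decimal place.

For N identical incoherent sources L_total = L₁ + 10·log₁₀ N, so L₁ = 107 − 10·log₁₀(7) = 107 − 8.451.

98.5 dB(A)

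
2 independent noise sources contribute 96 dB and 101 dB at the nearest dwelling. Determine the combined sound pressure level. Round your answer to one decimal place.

102.2 dB

Incoherent sources combine by intensity addition: L_total = 10·log₁₀(Σ 10^(L_i/10)).
Σ 10^(L/10) = 10^(96/10) + 10^(101/10) = 1.657e+10.
L_total = 10·log₁₀(1.657e+10) = 102.19 dB.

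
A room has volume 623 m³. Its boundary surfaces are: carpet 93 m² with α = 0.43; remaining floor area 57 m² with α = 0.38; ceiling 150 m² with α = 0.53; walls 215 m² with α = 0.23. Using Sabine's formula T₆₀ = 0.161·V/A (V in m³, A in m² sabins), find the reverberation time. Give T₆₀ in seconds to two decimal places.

A = Σ Sᵢαᵢ = 93·0.43 + 57·0.38 + 150·0.53 + 215·0.23 = 190.60 m².
T₆₀ = 0.161·V/A = 0.161·623/190.60 = 0.526 s.

0.53 s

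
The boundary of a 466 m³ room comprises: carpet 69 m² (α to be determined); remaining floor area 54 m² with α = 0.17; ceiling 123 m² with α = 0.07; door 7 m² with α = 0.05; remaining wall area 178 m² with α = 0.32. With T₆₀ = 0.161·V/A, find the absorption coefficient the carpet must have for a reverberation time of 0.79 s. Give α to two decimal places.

A = 0.161·V/T₆₀ = 0.161·466/0.79 = 94.97 m² sabins.
Absorption from the other surfaces = 54·0.17 + 123·0.07 + 7·0.05 + 178·0.32 = 75.10 m², so the carpet must supply 19.87 m² over 69 m².
α = 19.87/69 = 0.288.

0.29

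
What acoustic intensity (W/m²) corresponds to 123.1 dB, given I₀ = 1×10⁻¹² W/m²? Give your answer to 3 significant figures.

2.04 W/m²

L = 10·log₁₀(I/I₀) ⇒ I = I₀·10^(L/10) = 10⁻¹² × 10^12.31.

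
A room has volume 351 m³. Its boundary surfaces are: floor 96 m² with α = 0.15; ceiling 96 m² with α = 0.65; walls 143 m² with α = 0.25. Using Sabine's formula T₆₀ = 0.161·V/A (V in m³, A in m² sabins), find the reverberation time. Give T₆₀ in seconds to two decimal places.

0.50 s

A = Σ Sᵢαᵢ = 96·0.15 + 96·0.65 + 143·0.25 = 112.55 m².
T₆₀ = 0.161·V/A = 0.161·351/112.55 = 0.502 s.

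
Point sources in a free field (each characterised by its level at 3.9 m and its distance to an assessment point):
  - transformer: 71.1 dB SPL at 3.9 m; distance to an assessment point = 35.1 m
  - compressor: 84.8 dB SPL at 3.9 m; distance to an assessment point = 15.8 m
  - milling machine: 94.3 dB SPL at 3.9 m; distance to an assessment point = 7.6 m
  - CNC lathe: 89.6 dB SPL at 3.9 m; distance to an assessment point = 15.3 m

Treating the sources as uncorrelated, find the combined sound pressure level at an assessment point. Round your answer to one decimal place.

89.0 dB SPL

Apply inverse-square spreading to bring every level to the receiver, then sum 10^(L/10).
transformer: 71.1 − 20·log₁₀(35.1/3.9) = 71.1 − 19.08 = 52.02 dB SPL.
compressor: 84.8 − 20·log₁₀(15.8/3.9) = 84.8 − 12.15 = 72.65 dB SPL.
milling machine: 94.3 − 20·log₁₀(7.6/3.9) = 94.3 − 5.79 = 88.51 dB SPL.
CNC lathe: 89.6 − 20·log₁₀(15.3/3.9) = 89.6 − 11.87 = 77.73 dB SPL.
Σ 10^(L/10) = 7.866e+08 → L_total = 10·log₁₀(7.866e+08) = 88.96 dB SPL.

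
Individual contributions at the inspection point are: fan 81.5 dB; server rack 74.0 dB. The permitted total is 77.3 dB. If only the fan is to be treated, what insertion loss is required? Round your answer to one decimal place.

6.9 dB

Fixed contribution from the other source: Σ 10^(L/10) = 10^(74.0/10) = 2.512e+07 (74.00 dB).
The limit corresponds to 10^(77.3/10) = 5.370e+07; subtracting the fixed part leaves 2.858e+07 for the fan, i.e. 74.56 dB.
Required insertion loss = 81.5 − 74.56 = 6.94 dB.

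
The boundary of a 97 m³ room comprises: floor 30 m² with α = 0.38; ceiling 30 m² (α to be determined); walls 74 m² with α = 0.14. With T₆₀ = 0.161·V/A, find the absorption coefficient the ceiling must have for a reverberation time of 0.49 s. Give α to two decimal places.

0.34

A = 0.161·V/T₆₀ = 0.161·97/0.49 = 31.87 m² sabins.
Absorption from the other surfaces = 30·0.38 + 74·0.14 = 21.76 m², so the ceiling must supply 10.11 m² over 30 m².
α = 10.11/30 = 0.337.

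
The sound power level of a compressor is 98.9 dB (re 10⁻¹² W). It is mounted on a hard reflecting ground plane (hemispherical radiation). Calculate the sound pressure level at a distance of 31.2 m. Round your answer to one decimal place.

The power spreads over a hemisphere of area 2π·r², so L_p = L_w − 10·log₁₀(2π·r²).
2π·r² = 6116 m², 10·log₁₀ of that is 37.865 dB.
L_p = 98.9 − 37.865 = 61.04 dB.

61.0 dB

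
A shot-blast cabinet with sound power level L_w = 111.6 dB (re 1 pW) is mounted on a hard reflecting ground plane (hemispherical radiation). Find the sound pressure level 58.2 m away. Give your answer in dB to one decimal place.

Free-field hemispherical radiation: L_p = L_w − 10·log₁₀(2π·r²), r = 58.2 m.
2π·r² = 2.128e+04 m², 10·log₁₀ of that is 43.280 dB.
L_p = 111.6 − 43.280 = 68.32 dB.

68.3 dB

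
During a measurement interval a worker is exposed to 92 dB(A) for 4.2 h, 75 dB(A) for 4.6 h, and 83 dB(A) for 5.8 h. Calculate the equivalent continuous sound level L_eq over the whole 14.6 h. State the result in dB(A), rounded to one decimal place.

Weight each interval's intensity by its duration and average over T = 14.6 h:
Σ tᵢ·10^(Lᵢ/10) = 4.2·10^(92/10) + 4.6·10^(75/10) + 5.8·10^(83/10) = 7.959e+09.
L_eq = 10·log₁₀(7.959e+09/14.6) = 87.37 dB(A).

87.4 dB(A)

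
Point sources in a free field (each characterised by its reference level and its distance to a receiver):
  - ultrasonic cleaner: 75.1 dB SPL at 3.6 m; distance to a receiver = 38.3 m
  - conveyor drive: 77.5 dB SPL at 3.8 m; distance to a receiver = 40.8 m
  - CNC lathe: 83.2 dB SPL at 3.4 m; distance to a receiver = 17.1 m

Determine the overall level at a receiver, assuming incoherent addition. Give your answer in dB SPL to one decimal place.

First find each source's level at the receiver (point-source: −20·log₁₀(r/r_ref)), then combine on an intensity basis.
ultrasonic cleaner: 75.1 − 20·log₁₀(38.3/3.6) = 75.1 − 20.54 = 54.56 dB SPL.
conveyor drive: 77.5 − 20·log₁₀(40.8/3.8) = 77.5 − 20.62 = 56.88 dB SPL.
CNC lathe: 83.2 − 20·log₁₀(17.1/3.4) = 83.2 − 14.03 = 69.17 dB SPL.
Σ 10^(L/10) = 9.033e+06 → L_total = 10·log₁₀(9.033e+06) = 69.56 dB SPL.

69.6 dB SPL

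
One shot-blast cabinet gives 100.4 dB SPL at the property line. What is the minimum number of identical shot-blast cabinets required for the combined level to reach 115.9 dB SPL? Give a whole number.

N identical sources give L₁ + 10·log₁₀ N, so require 10·log₁₀ N ≥ 115.9 − 100.4 = 15.5 dB.
N ≥ 10^(15.5/10) = 35.481, so N = 36.

36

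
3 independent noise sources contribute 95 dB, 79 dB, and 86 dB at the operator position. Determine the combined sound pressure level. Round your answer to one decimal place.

Incoherent sources combine by intensity addition: L_total = 10·log₁₀(Σ 10^(L_i/10)).
Σ 10^(L/10) = 10^(95/10) + 10^(79/10) + 10^(86/10) = 3.640e+09.
L_total = 10·log₁₀(3.640e+09) = 95.61 dB.

95.6 dB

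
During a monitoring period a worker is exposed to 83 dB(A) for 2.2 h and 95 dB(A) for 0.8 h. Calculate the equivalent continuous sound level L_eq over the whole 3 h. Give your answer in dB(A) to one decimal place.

L_eq = 10·log₁₀[(1/T)·Σ tᵢ·10^(Lᵢ/10)] with T = 3 h.
Σ tᵢ·10^(Lᵢ/10) = 2.2·10^(83/10) + 0.8·10^(95/10) = 2.969e+09.
L_eq = 10·log₁₀(2.969e+09/3) = 89.95 dB(A).

90.0 dB(A)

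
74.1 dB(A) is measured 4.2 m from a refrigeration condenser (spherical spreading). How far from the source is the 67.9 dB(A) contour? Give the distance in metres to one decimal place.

Point-source spreading drops the level by 20·log₁₀(r₂/r₁); inverting, r₂/r₁ = 10^(ΔL/20).
r₂ = 4.2·10^((74.1−67.9)/20) = 4.2·10^(6.2/20) = 8.58 m.

8.6 m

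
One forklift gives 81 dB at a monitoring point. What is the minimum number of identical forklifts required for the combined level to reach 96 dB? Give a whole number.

32

The shortfall is 96 − 81 = 15.0 dB, and N units add 10·log₁₀ N, so need 10·log₁₀ N ≥ 15.0.
N ≥ 10^(15.0/10) = 31.623, so N = 32.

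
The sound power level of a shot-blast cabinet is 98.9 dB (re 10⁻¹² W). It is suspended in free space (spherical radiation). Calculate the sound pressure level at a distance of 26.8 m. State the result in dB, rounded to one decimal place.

59.3 dB

Free-field spherical radiation: L_p = L_w − 10·log₁₀(4π·r²), r = 26.8 m.
4π·r² = 9026 m², 10·log₁₀ of that is 39.555 dB.
L_p = 98.9 − 39.555 = 59.35 dB.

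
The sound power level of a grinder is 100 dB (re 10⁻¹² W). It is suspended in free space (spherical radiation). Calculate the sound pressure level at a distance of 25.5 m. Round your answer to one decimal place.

60.9 dB

L_p = L_w − 10·log₁₀(4π·r²) with r = 25.5 m.
4π·r² = 8171 m², 10·log₁₀ of that is 39.123 dB.
L_p = 100 − 39.123 = 60.88 dB.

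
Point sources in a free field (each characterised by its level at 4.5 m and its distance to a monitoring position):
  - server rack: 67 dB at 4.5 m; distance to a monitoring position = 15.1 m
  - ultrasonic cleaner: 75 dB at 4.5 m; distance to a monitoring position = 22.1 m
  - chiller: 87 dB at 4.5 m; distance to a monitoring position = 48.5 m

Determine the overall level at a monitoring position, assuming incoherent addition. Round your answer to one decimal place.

67.8 dB

Apply inverse-square spreading to bring every level to the receiver, then sum 10^(L/10).
server rack: 67 − 20·log₁₀(15.1/4.5) = 67 − 10.52 = 56.48 dB.
ultrasonic cleaner: 75 − 20·log₁₀(22.1/4.5) = 75 − 13.82 = 61.18 dB.
chiller: 87 − 20·log₁₀(48.5/4.5) = 87 − 20.65 = 66.35 dB.
Σ 10^(L/10) = 6.071e+06 → L_total = 10·log₁₀(6.071e+06) = 67.83 dB.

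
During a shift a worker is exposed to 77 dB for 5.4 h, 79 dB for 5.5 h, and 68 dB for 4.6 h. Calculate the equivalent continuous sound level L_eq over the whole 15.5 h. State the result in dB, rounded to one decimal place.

76.8 dB

The energy average is taken in the linear domain: L_eq = 10·log₁₀[(Σ tᵢ·10^(Lᵢ/10))/T], T = 15.5 h.
Σ tᵢ·10^(Lᵢ/10) = 5.4·10^(77/10) + 5.5·10^(79/10) + 4.6·10^(68/10) = 7.365e+08.
L_eq = 10·log₁₀(7.365e+08/15.5) = 76.77 dB.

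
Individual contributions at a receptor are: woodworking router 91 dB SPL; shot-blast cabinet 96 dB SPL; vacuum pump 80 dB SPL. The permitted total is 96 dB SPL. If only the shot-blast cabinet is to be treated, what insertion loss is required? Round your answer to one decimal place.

The untreated sources together contribute 10^(91/10) + 10^(80/10) = 1.359e+09, i.e. 91.33 dB SPL.
The limit corresponds to 10^(96/10) = 3.981e+09; subtracting the fixed part leaves 2.622e+09 for the shot-blast cabinet, i.e. 94.19 dB SPL.
So the shot-blast cabinet must be reduced from 96 to 94.19 dB SPL: IL = 1.81 dB.

1.8 dB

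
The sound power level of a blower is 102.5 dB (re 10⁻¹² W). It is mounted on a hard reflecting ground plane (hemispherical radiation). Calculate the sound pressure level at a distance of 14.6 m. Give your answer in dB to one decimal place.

71.2 dB

Free-field hemispherical radiation: L_p = L_w − 10·log₁₀(2π·r²), r = 14.6 m.
2π·r² = 1339 m², 10·log₁₀ of that is 31.269 dB.
L_p = 102.5 − 31.269 = 71.23 dB.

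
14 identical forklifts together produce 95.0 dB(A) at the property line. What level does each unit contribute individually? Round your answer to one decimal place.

Dividing the total intensity by 14 lowers the level by 10·log₁₀ 14 = 11.461 dB: L₁ = 95.0 − 11.461.

83.5 dB(A)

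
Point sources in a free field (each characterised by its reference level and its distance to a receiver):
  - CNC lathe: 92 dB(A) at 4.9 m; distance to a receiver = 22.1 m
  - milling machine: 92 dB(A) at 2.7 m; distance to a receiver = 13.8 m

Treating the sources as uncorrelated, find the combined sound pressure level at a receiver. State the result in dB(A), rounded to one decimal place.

First find each source's level at the receiver (point-source: −20·log₁₀(r/r_ref)), then combine on an intensity basis.
CNC lathe: 92 − 20·log₁₀(22.1/4.9) = 92 − 13.08 = 78.92 dB(A).
milling machine: 92 − 20·log₁₀(13.8/2.7) = 92 − 14.17 = 77.83 dB(A).
Σ 10^(L/10) = 1.386e+08 → L_total = 10·log₁₀(1.386e+08) = 81.42 dB(A).

81.4 dB(A)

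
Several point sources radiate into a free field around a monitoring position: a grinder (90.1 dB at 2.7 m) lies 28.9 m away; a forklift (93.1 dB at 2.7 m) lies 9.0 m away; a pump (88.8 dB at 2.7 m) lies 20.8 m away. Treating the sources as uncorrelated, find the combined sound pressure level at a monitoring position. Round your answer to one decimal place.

First find each source's level at the receiver (point-source: −20·log₁₀(r/r_ref)), then combine on an intensity basis.
grinder: 90.1 − 20·log₁₀(28.9/2.7) = 90.1 − 20.59 = 69.51 dB.
forklift: 93.1 − 20·log₁₀(9.0/2.7) = 93.1 − 10.46 = 82.64 dB.
pump: 88.8 − 20·log₁₀(20.8/2.7) = 88.8 − 17.73 = 71.07 dB.
Σ 10^(L/10) = 2.055e+08 → L_total = 10·log₁₀(2.055e+08) = 83.13 dB.

83.1 dB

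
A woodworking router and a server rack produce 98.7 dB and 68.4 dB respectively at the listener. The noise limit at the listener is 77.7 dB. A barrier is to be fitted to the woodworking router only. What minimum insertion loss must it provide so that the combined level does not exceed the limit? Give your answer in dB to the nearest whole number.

Everything except the woodworking router sums to 10^(68.4/10) = 6.918e+06 in linear terms, 68.40 dB.
The limit corresponds to 10^(77.7/10) = 5.888e+07; subtracting the fixed part leaves 5.197e+07 for the woodworking router, i.e. 77.16 dB.
Required insertion loss = 98.7 − 77.16 = 21.54 dB.

22 dB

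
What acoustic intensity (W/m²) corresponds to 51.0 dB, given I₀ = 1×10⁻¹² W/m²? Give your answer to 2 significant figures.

I = I₀·10^(L/10) = 10⁻¹² × 10^(51.0/10) = 10^(-6.900).

1.3e-07 W/m²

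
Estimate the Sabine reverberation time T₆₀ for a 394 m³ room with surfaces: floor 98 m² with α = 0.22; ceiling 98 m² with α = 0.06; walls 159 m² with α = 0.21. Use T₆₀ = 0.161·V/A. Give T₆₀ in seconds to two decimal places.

1.04 s

Summing Sᵢαᵢ: 98·0.22 + 98·0.06 + 159·0.21 = 60.83 m².
T₆₀ = 0.161·V/A = 0.161·394/60.83 = 1.043 s.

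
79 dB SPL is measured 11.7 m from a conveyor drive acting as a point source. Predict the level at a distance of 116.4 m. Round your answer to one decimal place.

59.0 dB SPL

For a point source, L₂ = L₁ − 20·log₁₀(r₂/r₁).
L₂ = 79 − 20·log₁₀(116.4/11.7) = 79 − 19.955 = 59.04 dB SPL.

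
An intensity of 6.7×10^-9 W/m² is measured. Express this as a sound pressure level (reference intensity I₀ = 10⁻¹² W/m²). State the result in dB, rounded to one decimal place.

38.3 dB

I/I₀ = 6.7×10^-9/10⁻¹² = 6.7×10^3, and L = 10·log₁₀(I/I₀).
L = 10·(0.8261 + 3) = 38.26 dB.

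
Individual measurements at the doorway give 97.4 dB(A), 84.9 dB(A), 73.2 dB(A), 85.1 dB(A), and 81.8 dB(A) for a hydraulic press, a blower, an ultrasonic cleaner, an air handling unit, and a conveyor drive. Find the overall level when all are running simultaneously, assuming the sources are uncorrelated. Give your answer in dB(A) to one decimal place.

98.0 dB(A)

Incoherent sources combine by intensity addition: L_total = 10·log₁₀(Σ 10^(L_i/10)).
Σ 10^(L/10) = 10^(97.4/10) + 10^(84.9/10) + 10^(73.2/10) + 10^(85.1/10) + 10^(81.8/10) = 6.300e+09.
L_total = 10·log₁₀(6.300e+09) = 97.99 dB(A).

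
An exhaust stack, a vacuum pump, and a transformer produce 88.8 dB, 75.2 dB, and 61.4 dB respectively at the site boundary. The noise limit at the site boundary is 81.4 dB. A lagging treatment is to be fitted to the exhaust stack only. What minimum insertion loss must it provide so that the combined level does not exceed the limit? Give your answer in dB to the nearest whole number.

The untreated sources together contribute 10^(75.2/10) + 10^(61.4/10) = 3.449e+07, i.e. 75.38 dB.
To meet 81.4 dB overall, the treated exhaust stack may contribute at most 10^(81.4/10) − 3.449e+07 = 1.035e+08, i.e. 80.15 dB.
So the exhaust stack must be reduced from 88.8 to 80.15 dB: IL = 8.65 dB.

9 dB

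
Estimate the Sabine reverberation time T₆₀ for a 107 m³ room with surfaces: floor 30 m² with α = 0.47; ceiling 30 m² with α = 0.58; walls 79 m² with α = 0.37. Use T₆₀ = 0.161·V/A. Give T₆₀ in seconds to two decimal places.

A = Σ Sᵢαᵢ = 30·0.47 + 30·0.58 + 79·0.37 = 60.73 m².
T₆₀ = 0.161 × 107 / 60.73 = 0.284 s.

0.28 s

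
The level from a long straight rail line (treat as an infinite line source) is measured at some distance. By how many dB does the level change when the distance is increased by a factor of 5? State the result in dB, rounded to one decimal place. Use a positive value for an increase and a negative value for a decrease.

With cylindrical spreading the level changes by −10·log₁₀(r₂/r₁).
ΔL = −10·log₁₀(5) = -6.99 dB.

-7.0 dB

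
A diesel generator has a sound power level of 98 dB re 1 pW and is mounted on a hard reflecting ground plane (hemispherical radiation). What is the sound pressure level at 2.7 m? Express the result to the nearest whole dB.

81 dB

L_p = L_w − 10·log₁₀(2π·r²) with r = 2.7 m.
2π·r² = 45.8 m², 10·log₁₀ of that is 16.609 dB.
L_p = 98 − 16.609 = 81.39 dB.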